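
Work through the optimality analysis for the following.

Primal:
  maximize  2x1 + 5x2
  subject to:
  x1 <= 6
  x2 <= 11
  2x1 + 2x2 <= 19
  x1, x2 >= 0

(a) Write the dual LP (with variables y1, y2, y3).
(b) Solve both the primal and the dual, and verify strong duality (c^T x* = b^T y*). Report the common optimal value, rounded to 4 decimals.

The standard primal-dual pair for 'max c^T x s.t. A x <= b, x >= 0' is:
  Dual:  min b^T y  s.t.  A^T y >= c,  y >= 0.

So the dual LP is:
  minimize  6y1 + 11y2 + 19y3
  subject to:
    y1 + 2y3 >= 2
    y2 + 2y3 >= 5
    y1, y2, y3 >= 0

Solving the primal: x* = (0, 9.5).
  primal value c^T x* = 47.5.
Solving the dual: y* = (0, 0, 2.5).
  dual value b^T y* = 47.5.
Strong duality: c^T x* = b^T y*. Confirmed.

47.5


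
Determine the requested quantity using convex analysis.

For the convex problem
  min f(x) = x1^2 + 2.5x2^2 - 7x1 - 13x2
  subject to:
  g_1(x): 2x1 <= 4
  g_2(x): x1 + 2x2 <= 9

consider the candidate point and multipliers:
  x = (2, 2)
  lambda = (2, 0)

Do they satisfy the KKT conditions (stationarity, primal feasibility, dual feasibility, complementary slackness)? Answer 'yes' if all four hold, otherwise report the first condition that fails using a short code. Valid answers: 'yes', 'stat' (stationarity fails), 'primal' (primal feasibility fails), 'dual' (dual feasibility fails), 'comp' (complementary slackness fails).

Gradient of f: grad f(x) = Q x + c = (-3, -3)
Constraint values g_i(x) = a_i^T x - b_i:
  g_1((2, 2)) = 0
  g_2((2, 2)) = -3
Stationarity residual: grad f(x) + sum_i lambda_i a_i = (1, -3)
  -> stationarity FAILS
Primal feasibility (all g_i <= 0): OK
Dual feasibility (all lambda_i >= 0): OK
Complementary slackness (lambda_i * g_i(x) = 0 for all i): OK

Verdict: the first failing condition is stationarity -> stat.

stat


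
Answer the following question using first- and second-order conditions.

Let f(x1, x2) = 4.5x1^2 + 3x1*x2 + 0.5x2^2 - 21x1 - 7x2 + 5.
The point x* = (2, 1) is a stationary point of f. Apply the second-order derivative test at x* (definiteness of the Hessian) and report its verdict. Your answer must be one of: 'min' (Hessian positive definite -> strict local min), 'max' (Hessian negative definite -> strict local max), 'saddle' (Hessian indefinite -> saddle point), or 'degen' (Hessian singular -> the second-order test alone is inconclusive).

Compute the Hessian H = grad^2 f:
  H = [[9, 3], [3, 1]]
Verify stationarity: grad f(x*) = H x* + g = (0, 0).
Eigenvalues of H: 0, 10.
H has a zero eigenvalue (singular; positive semidefinite but not definite), so H is neither positive definite, negative definite, nor indefinite. The second-order test alone is inconclusive -> degen.
(Indeed, f is constant along the null direction of H through x*, so x* is not a strict local extremum.)

degen


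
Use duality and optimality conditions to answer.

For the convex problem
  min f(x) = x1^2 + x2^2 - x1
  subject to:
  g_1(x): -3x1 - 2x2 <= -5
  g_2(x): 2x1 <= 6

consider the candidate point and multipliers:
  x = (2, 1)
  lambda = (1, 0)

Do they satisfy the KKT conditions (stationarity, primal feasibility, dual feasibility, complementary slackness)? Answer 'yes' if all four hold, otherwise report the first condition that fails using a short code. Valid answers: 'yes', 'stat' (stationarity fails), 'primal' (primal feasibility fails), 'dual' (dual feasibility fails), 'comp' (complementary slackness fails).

Gradient of f: grad f(x) = Q x + c = (3, 2)
Constraint values g_i(x) = a_i^T x - b_i:
  g_1((2, 1)) = -3
  g_2((2, 1)) = -2
Stationarity residual: grad f(x) + sum_i lambda_i a_i = (0, 0)
  -> stationarity OK
Primal feasibility (all g_i <= 0): OK
Dual feasibility (all lambda_i >= 0): OK
Complementary slackness (lambda_i * g_i(x) = 0 for all i): FAILS

Verdict: the first failing condition is complementary_slackness -> comp.

comp


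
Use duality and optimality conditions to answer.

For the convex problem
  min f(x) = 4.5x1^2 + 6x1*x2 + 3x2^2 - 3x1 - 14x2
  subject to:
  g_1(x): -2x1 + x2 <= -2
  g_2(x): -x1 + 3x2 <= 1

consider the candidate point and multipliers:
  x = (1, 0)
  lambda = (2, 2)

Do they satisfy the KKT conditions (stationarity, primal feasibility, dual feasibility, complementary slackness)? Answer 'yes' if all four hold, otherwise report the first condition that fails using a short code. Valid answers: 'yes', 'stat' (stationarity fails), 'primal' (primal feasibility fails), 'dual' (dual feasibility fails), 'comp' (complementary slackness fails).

Gradient of f: grad f(x) = Q x + c = (6, -8)
Constraint values g_i(x) = a_i^T x - b_i:
  g_1((1, 0)) = 0
  g_2((1, 0)) = -2
Stationarity residual: grad f(x) + sum_i lambda_i a_i = (0, 0)
  -> stationarity OK
Primal feasibility (all g_i <= 0): OK
Dual feasibility (all lambda_i >= 0): OK
Complementary slackness (lambda_i * g_i(x) = 0 for all i): FAILS

Verdict: the first failing condition is complementary_slackness -> comp.

comp


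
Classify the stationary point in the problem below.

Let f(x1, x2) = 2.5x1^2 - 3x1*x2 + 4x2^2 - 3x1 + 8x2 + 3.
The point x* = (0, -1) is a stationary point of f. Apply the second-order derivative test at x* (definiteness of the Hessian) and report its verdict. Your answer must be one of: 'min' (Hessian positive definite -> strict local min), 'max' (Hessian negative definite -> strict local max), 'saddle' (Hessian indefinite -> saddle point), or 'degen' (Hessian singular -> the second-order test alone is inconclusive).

Compute the Hessian H = grad^2 f:
  H = [[5, -3], [-3, 8]]
Verify stationarity: grad f(x*) = H x* + g = (0, 0).
Eigenvalues of H: 3.1459, 9.8541.
Both eigenvalues > 0, so H is positive definite -> x* is a strict local min.

min


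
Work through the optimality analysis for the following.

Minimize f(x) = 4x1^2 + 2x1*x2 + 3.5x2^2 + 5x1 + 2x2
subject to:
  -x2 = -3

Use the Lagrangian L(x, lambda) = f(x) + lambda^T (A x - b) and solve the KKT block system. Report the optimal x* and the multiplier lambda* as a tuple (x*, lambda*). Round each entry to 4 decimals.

Form the Lagrangian:
  L(x, lambda) = (1/2) x^T Q x + c^T x + lambda^T (A x - b)
Stationarity (grad_x L = 0): Q x + c + A^T lambda = 0.
Primal feasibility: A x = b.

This gives the KKT block system:
  [ Q   A^T ] [ x     ]   [-c ]
  [ A    0  ] [ lambda ] = [ b ]

Solving the linear system:
  x*      = (-1.375, 3)
  lambda* = (20.25)
  f(x*)   = 29.9375

x* = (-1.375, 3), lambda* = (20.25)


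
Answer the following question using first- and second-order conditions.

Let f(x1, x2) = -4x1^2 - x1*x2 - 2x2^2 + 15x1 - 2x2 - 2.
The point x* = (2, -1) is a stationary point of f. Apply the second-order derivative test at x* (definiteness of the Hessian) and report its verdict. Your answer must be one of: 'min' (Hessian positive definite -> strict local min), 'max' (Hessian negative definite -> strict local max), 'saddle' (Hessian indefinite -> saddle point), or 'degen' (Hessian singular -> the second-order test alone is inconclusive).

Compute the Hessian H = grad^2 f:
  H = [[-8, -1], [-1, -4]]
Verify stationarity: grad f(x*) = H x* + g = (0, 0).
Eigenvalues of H: -8.2361, -3.7639.
Both eigenvalues < 0, so H is negative definite -> x* is a strict local max.

max


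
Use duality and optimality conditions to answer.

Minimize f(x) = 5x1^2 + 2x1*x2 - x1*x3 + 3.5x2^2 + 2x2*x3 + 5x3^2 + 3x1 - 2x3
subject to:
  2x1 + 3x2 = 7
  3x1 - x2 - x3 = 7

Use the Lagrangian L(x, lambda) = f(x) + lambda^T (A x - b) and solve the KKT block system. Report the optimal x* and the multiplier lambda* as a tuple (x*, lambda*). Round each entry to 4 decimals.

Form the Lagrangian:
  L(x, lambda) = (1/2) x^T Q x + c^T x + lambda^T (A x - b)
Stationarity (grad_x L = 0): Q x + c + A^T lambda = 0.
Primal feasibility: A x = b.

This gives the KKT block system:
  [ Q   A^T ] [ x     ]   [-c ]
  [ A    0  ] [ lambda ] = [ b ]

Solving the linear system:
  x*      = (2.4565, 0.6957, -0.3261)
  lambda* = (-5.1522, -6.3261)
  f(x*)   = 44.1848

x* = (2.4565, 0.6957, -0.3261), lambda* = (-5.1522, -6.3261)


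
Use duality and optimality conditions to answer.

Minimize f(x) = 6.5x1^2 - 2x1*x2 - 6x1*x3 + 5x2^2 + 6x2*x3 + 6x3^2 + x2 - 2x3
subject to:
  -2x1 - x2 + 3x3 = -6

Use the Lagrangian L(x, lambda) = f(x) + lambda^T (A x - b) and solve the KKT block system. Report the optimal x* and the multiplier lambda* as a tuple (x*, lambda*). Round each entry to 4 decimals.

Form the Lagrangian:
  L(x, lambda) = (1/2) x^T Q x + c^T x + lambda^T (A x - b)
Stationarity (grad_x L = 0): Q x + c + A^T lambda = 0.
Primal feasibility: A x = b.

This gives the KKT block system:
  [ Q   A^T ] [ x     ]   [-c ]
  [ A    0  ] [ lambda ] = [ b ]

Solving the linear system:
  x*      = (0.1938, 1.2489, -1.4545)
  lambda* = (4.3744)
  f(x*)   = 15.2023

x* = (0.1938, 1.2489, -1.4545), lambda* = (4.3744)


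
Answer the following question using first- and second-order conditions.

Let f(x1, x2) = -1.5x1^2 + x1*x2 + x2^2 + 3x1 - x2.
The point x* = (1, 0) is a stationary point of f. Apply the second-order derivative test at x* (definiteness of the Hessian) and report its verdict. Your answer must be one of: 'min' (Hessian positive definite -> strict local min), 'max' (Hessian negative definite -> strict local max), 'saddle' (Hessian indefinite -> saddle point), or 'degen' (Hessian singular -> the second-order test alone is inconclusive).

Compute the Hessian H = grad^2 f:
  H = [[-3, 1], [1, 2]]
Verify stationarity: grad f(x*) = H x* + g = (0, 0).
Eigenvalues of H: -3.1926, 2.1926.
Eigenvalues have mixed signs, so H is indefinite -> x* is a saddle point.

saddle


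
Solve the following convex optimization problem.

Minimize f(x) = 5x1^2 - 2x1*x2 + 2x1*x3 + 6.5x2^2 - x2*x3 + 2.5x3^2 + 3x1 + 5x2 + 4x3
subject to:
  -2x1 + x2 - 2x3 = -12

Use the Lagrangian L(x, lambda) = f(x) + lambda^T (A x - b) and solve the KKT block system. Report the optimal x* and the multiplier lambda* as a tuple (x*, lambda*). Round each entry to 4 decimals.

Form the Lagrangian:
  L(x, lambda) = (1/2) x^T Q x + c^T x + lambda^T (A x - b)
Stationarity (grad_x L = 0): Q x + c + A^T lambda = 0.
Primal feasibility: A x = b.

This gives the KKT block system:
  [ Q   A^T ] [ x     ]   [-c ]
  [ A    0  ] [ lambda ] = [ b ]

Solving the linear system:
  x*      = (1.5179, -0.9211, 4.0215)
  lambda* = (14.0323)
  f(x*)   = 92.2106

x* = (1.5179, -0.9211, 4.0215), lambda* = (14.0323)


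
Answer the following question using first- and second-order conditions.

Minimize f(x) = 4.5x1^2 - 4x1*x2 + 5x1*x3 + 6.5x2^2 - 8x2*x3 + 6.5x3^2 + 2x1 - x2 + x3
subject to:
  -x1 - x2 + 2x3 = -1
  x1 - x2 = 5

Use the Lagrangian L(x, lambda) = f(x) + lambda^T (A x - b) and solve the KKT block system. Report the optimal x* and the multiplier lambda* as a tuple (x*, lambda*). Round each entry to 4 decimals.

Form the Lagrangian:
  L(x, lambda) = (1/2) x^T Q x + c^T x + lambda^T (A x - b)
Stationarity (grad_x L = 0): Q x + c + A^T lambda = 0.
Primal feasibility: A x = b.

This gives the KKT block system:
  [ Q   A^T ] [ x     ]   [-c ]
  [ A    0  ] [ lambda ] = [ b ]

Solving the linear system:
  x*      = (1.5714, -3.4286, -1.4286)
  lambda* = (-8.8571, -31.5714)
  f(x*)   = 77.0714

x* = (1.5714, -3.4286, -1.4286), lambda* = (-8.8571, -31.5714)


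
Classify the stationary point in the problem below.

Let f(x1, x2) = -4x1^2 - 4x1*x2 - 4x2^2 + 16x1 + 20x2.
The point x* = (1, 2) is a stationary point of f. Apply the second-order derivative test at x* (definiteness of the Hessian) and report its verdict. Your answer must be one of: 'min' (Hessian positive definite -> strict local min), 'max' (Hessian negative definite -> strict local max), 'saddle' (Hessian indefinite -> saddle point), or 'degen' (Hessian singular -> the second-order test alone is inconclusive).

Compute the Hessian H = grad^2 f:
  H = [[-8, -4], [-4, -8]]
Verify stationarity: grad f(x*) = H x* + g = (0, 0).
Eigenvalues of H: -12, -4.
Both eigenvalues < 0, so H is negative definite -> x* is a strict local max.

max


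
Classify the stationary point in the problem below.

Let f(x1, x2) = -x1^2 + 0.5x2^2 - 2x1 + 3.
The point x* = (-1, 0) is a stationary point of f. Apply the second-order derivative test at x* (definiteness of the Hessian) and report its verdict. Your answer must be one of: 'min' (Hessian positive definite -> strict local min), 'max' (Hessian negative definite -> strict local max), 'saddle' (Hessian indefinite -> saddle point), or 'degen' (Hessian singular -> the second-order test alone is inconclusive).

Compute the Hessian H = grad^2 f:
  H = [[-2, 0], [0, 1]]
Verify stationarity: grad f(x*) = H x* + g = (0, 0).
Eigenvalues of H: -2, 1.
Eigenvalues have mixed signs, so H is indefinite -> x* is a saddle point.

saddle


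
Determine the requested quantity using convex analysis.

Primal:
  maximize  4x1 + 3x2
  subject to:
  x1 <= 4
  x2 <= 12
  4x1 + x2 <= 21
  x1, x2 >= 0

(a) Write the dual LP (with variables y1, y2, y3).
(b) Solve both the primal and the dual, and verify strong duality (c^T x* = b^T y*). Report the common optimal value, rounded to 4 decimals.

The standard primal-dual pair for 'max c^T x s.t. A x <= b, x >= 0' is:
  Dual:  min b^T y  s.t.  A^T y >= c,  y >= 0.

So the dual LP is:
  minimize  4y1 + 12y2 + 21y3
  subject to:
    y1 + 4y3 >= 4
    y2 + y3 >= 3
    y1, y2, y3 >= 0

Solving the primal: x* = (2.25, 12).
  primal value c^T x* = 45.
Solving the dual: y* = (0, 2, 1).
  dual value b^T y* = 45.
Strong duality: c^T x* = b^T y*. Confirmed.

45


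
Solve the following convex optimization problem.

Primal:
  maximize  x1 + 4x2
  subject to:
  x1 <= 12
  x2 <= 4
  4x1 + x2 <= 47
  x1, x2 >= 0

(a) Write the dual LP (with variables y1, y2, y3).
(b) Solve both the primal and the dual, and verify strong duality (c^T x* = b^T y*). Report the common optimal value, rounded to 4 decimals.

The standard primal-dual pair for 'max c^T x s.t. A x <= b, x >= 0' is:
  Dual:  min b^T y  s.t.  A^T y >= c,  y >= 0.

So the dual LP is:
  minimize  12y1 + 4y2 + 47y3
  subject to:
    y1 + 4y3 >= 1
    y2 + y3 >= 4
    y1, y2, y3 >= 0

Solving the primal: x* = (10.75, 4).
  primal value c^T x* = 26.75.
Solving the dual: y* = (0, 3.75, 0.25).
  dual value b^T y* = 26.75.
Strong duality: c^T x* = b^T y*. Confirmed.

26.75


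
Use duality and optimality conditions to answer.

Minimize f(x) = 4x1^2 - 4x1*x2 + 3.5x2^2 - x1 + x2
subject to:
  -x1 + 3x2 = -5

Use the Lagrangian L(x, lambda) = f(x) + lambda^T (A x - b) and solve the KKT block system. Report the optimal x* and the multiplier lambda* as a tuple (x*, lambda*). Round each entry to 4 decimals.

Form the Lagrangian:
  L(x, lambda) = (1/2) x^T Q x + c^T x + lambda^T (A x - b)
Stationarity (grad_x L = 0): Q x + c + A^T lambda = 0.
Primal feasibility: A x = b.

This gives the KKT block system:
  [ Q   A^T ] [ x     ]   [-c ]
  [ A    0  ] [ lambda ] = [ b ]

Solving the linear system:
  x*      = (-0.3455, -1.7818)
  lambda* = (3.3636)
  f(x*)   = 7.6909

x* = (-0.3455, -1.7818), lambda* = (3.3636)


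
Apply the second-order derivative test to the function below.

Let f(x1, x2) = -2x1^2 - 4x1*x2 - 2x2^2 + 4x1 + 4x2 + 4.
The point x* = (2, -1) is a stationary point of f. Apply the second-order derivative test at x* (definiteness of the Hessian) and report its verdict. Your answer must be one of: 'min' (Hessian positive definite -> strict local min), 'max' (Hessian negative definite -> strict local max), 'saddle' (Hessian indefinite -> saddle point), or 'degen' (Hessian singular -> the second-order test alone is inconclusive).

Compute the Hessian H = grad^2 f:
  H = [[-4, -4], [-4, -4]]
Verify stationarity: grad f(x*) = H x* + g = (0, 0).
Eigenvalues of H: -8, 0.
H has a zero eigenvalue (singular; negative semidefinite but not definite), so H is neither positive definite, negative definite, nor indefinite. The second-order test alone is inconclusive -> degen.
(Indeed, f is constant along the null direction of H through x*, so x* is not a strict local extremum.)

degen


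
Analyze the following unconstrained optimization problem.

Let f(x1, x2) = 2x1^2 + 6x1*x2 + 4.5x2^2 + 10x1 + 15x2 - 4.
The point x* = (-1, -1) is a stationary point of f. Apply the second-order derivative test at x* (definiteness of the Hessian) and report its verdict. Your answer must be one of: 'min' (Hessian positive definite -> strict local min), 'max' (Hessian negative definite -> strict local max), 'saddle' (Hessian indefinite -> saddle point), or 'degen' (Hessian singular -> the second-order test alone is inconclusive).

Compute the Hessian H = grad^2 f:
  H = [[4, 6], [6, 9]]
Verify stationarity: grad f(x*) = H x* + g = (0, 0).
Eigenvalues of H: 0, 13.
H has a zero eigenvalue (singular; positive semidefinite but not definite), so H is neither positive definite, negative definite, nor indefinite. The second-order test alone is inconclusive -> degen.
(Indeed, f is constant along the null direction of H through x*, so x* is not a strict local extremum.)

degen


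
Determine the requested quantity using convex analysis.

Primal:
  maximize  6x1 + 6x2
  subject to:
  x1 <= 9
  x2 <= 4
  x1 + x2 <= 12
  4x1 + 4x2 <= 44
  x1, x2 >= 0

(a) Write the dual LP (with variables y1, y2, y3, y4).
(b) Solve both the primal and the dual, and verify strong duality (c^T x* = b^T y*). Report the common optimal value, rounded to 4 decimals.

The standard primal-dual pair for 'max c^T x s.t. A x <= b, x >= 0' is:
  Dual:  min b^T y  s.t.  A^T y >= c,  y >= 0.

So the dual LP is:
  minimize  9y1 + 4y2 + 12y3 + 44y4
  subject to:
    y1 + y3 + 4y4 >= 6
    y2 + y3 + 4y4 >= 6
    y1, y2, y3, y4 >= 0

Solving the primal: x* = (7, 4).
  primal value c^T x* = 66.
Solving the dual: y* = (0, 0, 0, 1.5).
  dual value b^T y* = 66.
Strong duality: c^T x* = b^T y*. Confirmed.

66


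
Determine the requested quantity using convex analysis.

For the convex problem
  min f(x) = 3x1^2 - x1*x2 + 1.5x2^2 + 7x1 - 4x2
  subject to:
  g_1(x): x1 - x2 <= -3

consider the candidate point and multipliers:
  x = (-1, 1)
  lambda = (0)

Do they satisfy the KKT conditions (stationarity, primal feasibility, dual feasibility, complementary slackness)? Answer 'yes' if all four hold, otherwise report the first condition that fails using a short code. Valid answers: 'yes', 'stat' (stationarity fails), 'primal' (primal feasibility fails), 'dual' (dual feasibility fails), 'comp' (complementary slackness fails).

Gradient of f: grad f(x) = Q x + c = (0, 0)
Constraint values g_i(x) = a_i^T x - b_i:
  g_1((-1, 1)) = 1
Stationarity residual: grad f(x) + sum_i lambda_i a_i = (0, 0)
  -> stationarity OK
Primal feasibility (all g_i <= 0): FAILS
Dual feasibility (all lambda_i >= 0): OK
Complementary slackness (lambda_i * g_i(x) = 0 for all i): OK

Verdict: the first failing condition is primal_feasibility -> primal.

primal


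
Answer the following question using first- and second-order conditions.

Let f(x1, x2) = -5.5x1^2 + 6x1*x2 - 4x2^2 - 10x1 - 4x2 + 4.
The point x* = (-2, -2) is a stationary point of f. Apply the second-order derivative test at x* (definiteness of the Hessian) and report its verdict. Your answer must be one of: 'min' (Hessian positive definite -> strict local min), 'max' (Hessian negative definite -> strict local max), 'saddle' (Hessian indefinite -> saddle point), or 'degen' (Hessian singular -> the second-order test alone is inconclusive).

Compute the Hessian H = grad^2 f:
  H = [[-11, 6], [6, -8]]
Verify stationarity: grad f(x*) = H x* + g = (0, 0).
Eigenvalues of H: -15.6847, -3.3153.
Both eigenvalues < 0, so H is negative definite -> x* is a strict local max.

max


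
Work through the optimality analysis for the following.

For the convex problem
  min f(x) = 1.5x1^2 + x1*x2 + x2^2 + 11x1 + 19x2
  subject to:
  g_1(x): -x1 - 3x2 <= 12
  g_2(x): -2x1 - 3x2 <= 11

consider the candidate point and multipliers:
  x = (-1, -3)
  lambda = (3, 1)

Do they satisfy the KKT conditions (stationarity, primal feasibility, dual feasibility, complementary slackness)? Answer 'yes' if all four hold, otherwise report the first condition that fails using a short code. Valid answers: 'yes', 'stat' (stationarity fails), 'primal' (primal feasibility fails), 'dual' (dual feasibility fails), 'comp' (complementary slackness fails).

Gradient of f: grad f(x) = Q x + c = (5, 12)
Constraint values g_i(x) = a_i^T x - b_i:
  g_1((-1, -3)) = -2
  g_2((-1, -3)) = 0
Stationarity residual: grad f(x) + sum_i lambda_i a_i = (0, 0)
  -> stationarity OK
Primal feasibility (all g_i <= 0): OK
Dual feasibility (all lambda_i >= 0): OK
Complementary slackness (lambda_i * g_i(x) = 0 for all i): FAILS

Verdict: the first failing condition is complementary_slackness -> comp.

comp


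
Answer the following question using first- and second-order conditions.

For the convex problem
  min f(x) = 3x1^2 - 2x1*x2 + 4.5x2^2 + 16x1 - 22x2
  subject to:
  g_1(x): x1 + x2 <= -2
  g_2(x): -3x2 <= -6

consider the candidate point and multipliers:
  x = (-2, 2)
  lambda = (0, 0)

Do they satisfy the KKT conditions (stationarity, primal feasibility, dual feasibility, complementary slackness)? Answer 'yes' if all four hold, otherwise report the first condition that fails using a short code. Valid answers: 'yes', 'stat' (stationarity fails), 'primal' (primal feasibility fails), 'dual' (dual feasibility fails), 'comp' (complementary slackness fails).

Gradient of f: grad f(x) = Q x + c = (0, 0)
Constraint values g_i(x) = a_i^T x - b_i:
  g_1((-2, 2)) = 2
  g_2((-2, 2)) = 0
Stationarity residual: grad f(x) + sum_i lambda_i a_i = (0, 0)
  -> stationarity OK
Primal feasibility (all g_i <= 0): FAILS
Dual feasibility (all lambda_i >= 0): OK
Complementary slackness (lambda_i * g_i(x) = 0 for all i): OK

Verdict: the first failing condition is primal_feasibility -> primal.

primal


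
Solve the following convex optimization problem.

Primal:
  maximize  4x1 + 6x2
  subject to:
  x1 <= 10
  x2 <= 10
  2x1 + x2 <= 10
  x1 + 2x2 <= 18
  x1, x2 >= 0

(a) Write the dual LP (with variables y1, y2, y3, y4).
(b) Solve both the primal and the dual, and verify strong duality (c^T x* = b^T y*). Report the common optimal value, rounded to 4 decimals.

The standard primal-dual pair for 'max c^T x s.t. A x <= b, x >= 0' is:
  Dual:  min b^T y  s.t.  A^T y >= c,  y >= 0.

So the dual LP is:
  minimize  10y1 + 10y2 + 10y3 + 18y4
  subject to:
    y1 + 2y3 + y4 >= 4
    y2 + y3 + 2y4 >= 6
    y1, y2, y3, y4 >= 0

Solving the primal: x* = (0.6667, 8.6667).
  primal value c^T x* = 54.6667.
Solving the dual: y* = (0, 0, 0.6667, 2.6667).
  dual value b^T y* = 54.6667.
Strong duality: c^T x* = b^T y*. Confirmed.

54.6667


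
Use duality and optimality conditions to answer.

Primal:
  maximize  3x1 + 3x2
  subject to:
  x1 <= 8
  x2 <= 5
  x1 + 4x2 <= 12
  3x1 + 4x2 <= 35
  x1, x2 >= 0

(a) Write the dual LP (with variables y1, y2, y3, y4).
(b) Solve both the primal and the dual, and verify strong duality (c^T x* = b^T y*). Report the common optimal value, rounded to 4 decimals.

The standard primal-dual pair for 'max c^T x s.t. A x <= b, x >= 0' is:
  Dual:  min b^T y  s.t.  A^T y >= c,  y >= 0.

So the dual LP is:
  minimize  8y1 + 5y2 + 12y3 + 35y4
  subject to:
    y1 + y3 + 3y4 >= 3
    y2 + 4y3 + 4y4 >= 3
    y1, y2, y3, y4 >= 0

Solving the primal: x* = (8, 1).
  primal value c^T x* = 27.
Solving the dual: y* = (2.25, 0, 0.75, 0).
  dual value b^T y* = 27.
Strong duality: c^T x* = b^T y*. Confirmed.

27


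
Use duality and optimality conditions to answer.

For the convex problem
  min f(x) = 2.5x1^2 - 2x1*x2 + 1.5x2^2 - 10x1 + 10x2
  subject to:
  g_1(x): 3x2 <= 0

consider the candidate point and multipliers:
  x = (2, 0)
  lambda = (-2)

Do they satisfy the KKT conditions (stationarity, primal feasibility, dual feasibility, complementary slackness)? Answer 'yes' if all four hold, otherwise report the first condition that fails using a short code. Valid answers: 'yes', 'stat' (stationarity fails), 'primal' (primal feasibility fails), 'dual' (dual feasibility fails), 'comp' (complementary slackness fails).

Gradient of f: grad f(x) = Q x + c = (0, 6)
Constraint values g_i(x) = a_i^T x - b_i:
  g_1((2, 0)) = 0
Stationarity residual: grad f(x) + sum_i lambda_i a_i = (0, 0)
  -> stationarity OK
Primal feasibility (all g_i <= 0): OK
Dual feasibility (all lambda_i >= 0): FAILS
Complementary slackness (lambda_i * g_i(x) = 0 for all i): OK

Verdict: the first failing condition is dual_feasibility -> dual.

dual


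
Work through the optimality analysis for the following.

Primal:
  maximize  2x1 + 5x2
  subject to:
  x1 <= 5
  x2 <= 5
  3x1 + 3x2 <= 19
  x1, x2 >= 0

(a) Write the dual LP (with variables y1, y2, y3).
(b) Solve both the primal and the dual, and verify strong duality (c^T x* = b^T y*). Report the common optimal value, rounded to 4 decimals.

The standard primal-dual pair for 'max c^T x s.t. A x <= b, x >= 0' is:
  Dual:  min b^T y  s.t.  A^T y >= c,  y >= 0.

So the dual LP is:
  minimize  5y1 + 5y2 + 19y3
  subject to:
    y1 + 3y3 >= 2
    y2 + 3y3 >= 5
    y1, y2, y3 >= 0

Solving the primal: x* = (1.3333, 5).
  primal value c^T x* = 27.6667.
Solving the dual: y* = (0, 3, 0.6667).
  dual value b^T y* = 27.6667.
Strong duality: c^T x* = b^T y*. Confirmed.

27.6667


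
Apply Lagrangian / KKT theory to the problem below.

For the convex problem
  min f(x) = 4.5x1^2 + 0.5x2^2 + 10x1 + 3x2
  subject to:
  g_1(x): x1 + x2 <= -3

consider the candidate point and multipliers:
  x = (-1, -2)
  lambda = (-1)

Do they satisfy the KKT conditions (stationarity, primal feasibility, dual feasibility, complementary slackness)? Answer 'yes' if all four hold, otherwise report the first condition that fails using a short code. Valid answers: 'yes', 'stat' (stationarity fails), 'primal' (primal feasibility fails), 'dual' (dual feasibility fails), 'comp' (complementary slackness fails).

Gradient of f: grad f(x) = Q x + c = (1, 1)
Constraint values g_i(x) = a_i^T x - b_i:
  g_1((-1, -2)) = 0
Stationarity residual: grad f(x) + sum_i lambda_i a_i = (0, 0)
  -> stationarity OK
Primal feasibility (all g_i <= 0): OK
Dual feasibility (all lambda_i >= 0): FAILS
Complementary slackness (lambda_i * g_i(x) = 0 for all i): OK

Verdict: the first failing condition is dual_feasibility -> dual.

dual


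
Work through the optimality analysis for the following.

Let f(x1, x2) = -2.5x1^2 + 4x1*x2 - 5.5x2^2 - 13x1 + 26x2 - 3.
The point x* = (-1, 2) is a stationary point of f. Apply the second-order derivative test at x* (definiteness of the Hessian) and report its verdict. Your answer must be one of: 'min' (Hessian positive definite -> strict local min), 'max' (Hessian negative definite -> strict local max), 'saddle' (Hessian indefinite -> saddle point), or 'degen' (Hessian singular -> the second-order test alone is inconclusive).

Compute the Hessian H = grad^2 f:
  H = [[-5, 4], [4, -11]]
Verify stationarity: grad f(x*) = H x* + g = (0, 0).
Eigenvalues of H: -13, -3.
Both eigenvalues < 0, so H is negative definite -> x* is a strict local max.

max


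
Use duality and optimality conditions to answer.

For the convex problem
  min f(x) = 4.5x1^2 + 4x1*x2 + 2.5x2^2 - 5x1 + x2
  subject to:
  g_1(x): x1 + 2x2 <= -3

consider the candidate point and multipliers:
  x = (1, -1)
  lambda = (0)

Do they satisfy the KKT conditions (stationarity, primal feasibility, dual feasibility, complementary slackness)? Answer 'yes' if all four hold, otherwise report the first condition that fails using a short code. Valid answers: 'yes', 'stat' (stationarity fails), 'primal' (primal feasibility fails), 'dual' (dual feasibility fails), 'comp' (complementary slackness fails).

Gradient of f: grad f(x) = Q x + c = (0, 0)
Constraint values g_i(x) = a_i^T x - b_i:
  g_1((1, -1)) = 2
Stationarity residual: grad f(x) + sum_i lambda_i a_i = (0, 0)
  -> stationarity OK
Primal feasibility (all g_i <= 0): FAILS
Dual feasibility (all lambda_i >= 0): OK
Complementary slackness (lambda_i * g_i(x) = 0 for all i): OK

Verdict: the first failing condition is primal_feasibility -> primal.

primal


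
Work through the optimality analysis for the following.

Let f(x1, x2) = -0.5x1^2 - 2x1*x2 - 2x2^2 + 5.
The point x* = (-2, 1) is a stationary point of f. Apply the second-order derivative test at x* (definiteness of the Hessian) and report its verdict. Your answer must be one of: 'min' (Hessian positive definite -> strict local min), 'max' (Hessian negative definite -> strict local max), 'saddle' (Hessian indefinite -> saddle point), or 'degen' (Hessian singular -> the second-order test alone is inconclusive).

Compute the Hessian H = grad^2 f:
  H = [[-1, -2], [-2, -4]]
Verify stationarity: grad f(x*) = H x* + g = (0, 0).
Eigenvalues of H: -5, 0.
H has a zero eigenvalue (singular; negative semidefinite but not definite), so H is neither positive definite, negative definite, nor indefinite. The second-order test alone is inconclusive -> degen.
(Indeed, f is constant along the null direction of H through x*, so x* is not a strict local extremum.)

degen


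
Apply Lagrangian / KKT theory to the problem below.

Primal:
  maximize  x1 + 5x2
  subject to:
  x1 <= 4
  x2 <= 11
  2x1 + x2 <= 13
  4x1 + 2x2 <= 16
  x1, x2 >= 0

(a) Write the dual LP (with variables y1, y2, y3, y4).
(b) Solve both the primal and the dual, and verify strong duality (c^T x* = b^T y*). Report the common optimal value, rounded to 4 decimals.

The standard primal-dual pair for 'max c^T x s.t. A x <= b, x >= 0' is:
  Dual:  min b^T y  s.t.  A^T y >= c,  y >= 0.

So the dual LP is:
  minimize  4y1 + 11y2 + 13y3 + 16y4
  subject to:
    y1 + 2y3 + 4y4 >= 1
    y2 + y3 + 2y4 >= 5
    y1, y2, y3, y4 >= 0

Solving the primal: x* = (0, 8).
  primal value c^T x* = 40.
Solving the dual: y* = (0, 0, 0, 2.5).
  dual value b^T y* = 40.
Strong duality: c^T x* = b^T y*. Confirmed.

40


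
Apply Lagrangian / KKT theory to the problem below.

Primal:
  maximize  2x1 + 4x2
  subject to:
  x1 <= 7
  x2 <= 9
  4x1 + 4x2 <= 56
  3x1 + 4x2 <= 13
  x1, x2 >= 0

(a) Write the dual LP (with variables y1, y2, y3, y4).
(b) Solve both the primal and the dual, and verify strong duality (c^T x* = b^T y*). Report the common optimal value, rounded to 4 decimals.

The standard primal-dual pair for 'max c^T x s.t. A x <= b, x >= 0' is:
  Dual:  min b^T y  s.t.  A^T y >= c,  y >= 0.

So the dual LP is:
  minimize  7y1 + 9y2 + 56y3 + 13y4
  subject to:
    y1 + 4y3 + 3y4 >= 2
    y2 + 4y3 + 4y4 >= 4
    y1, y2, y3, y4 >= 0

Solving the primal: x* = (0, 3.25).
  primal value c^T x* = 13.
Solving the dual: y* = (0, 0, 0, 1).
  dual value b^T y* = 13.
Strong duality: c^T x* = b^T y*. Confirmed.

13


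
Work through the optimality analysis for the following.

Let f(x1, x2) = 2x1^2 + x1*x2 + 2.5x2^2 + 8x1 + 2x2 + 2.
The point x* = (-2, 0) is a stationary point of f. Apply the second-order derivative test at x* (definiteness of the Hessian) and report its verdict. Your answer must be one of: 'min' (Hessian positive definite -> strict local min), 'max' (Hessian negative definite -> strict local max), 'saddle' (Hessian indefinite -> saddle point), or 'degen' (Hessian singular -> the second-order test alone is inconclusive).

Compute the Hessian H = grad^2 f:
  H = [[4, 1], [1, 5]]
Verify stationarity: grad f(x*) = H x* + g = (0, 0).
Eigenvalues of H: 3.382, 5.618.
Both eigenvalues > 0, so H is positive definite -> x* is a strict local min.

min


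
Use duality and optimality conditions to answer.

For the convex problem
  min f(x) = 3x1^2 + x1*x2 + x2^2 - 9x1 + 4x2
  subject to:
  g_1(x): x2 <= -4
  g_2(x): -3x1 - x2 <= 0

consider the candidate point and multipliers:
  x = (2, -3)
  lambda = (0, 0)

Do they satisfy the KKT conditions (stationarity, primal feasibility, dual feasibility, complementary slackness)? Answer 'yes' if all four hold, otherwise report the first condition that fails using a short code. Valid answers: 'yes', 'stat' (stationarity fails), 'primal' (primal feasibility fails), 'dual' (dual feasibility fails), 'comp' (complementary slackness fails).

Gradient of f: grad f(x) = Q x + c = (0, 0)
Constraint values g_i(x) = a_i^T x - b_i:
  g_1((2, -3)) = 1
  g_2((2, -3)) = -3
Stationarity residual: grad f(x) + sum_i lambda_i a_i = (0, 0)
  -> stationarity OK
Primal feasibility (all g_i <= 0): FAILS
Dual feasibility (all lambda_i >= 0): OK
Complementary slackness (lambda_i * g_i(x) = 0 for all i): OK

Verdict: the first failing condition is primal_feasibility -> primal.

primal


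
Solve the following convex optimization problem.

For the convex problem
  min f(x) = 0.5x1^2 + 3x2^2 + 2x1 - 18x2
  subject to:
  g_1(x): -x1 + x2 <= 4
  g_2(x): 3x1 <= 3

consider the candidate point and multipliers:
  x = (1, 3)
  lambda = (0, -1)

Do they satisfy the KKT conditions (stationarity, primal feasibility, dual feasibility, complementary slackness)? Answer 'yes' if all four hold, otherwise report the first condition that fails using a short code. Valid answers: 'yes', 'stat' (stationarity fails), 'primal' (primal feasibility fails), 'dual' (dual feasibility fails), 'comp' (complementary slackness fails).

Gradient of f: grad f(x) = Q x + c = (3, 0)
Constraint values g_i(x) = a_i^T x - b_i:
  g_1((1, 3)) = -2
  g_2((1, 3)) = 0
Stationarity residual: grad f(x) + sum_i lambda_i a_i = (0, 0)
  -> stationarity OK
Primal feasibility (all g_i <= 0): OK
Dual feasibility (all lambda_i >= 0): FAILS
Complementary slackness (lambda_i * g_i(x) = 0 for all i): OK

Verdict: the first failing condition is dual_feasibility -> dual.

dual


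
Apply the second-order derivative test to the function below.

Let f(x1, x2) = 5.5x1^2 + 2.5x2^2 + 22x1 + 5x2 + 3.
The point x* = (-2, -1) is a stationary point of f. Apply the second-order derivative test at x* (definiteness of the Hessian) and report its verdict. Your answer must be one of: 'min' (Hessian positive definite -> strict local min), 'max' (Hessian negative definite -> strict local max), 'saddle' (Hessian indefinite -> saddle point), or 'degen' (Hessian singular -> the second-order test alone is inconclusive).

Compute the Hessian H = grad^2 f:
  H = [[11, 0], [0, 5]]
Verify stationarity: grad f(x*) = H x* + g = (0, 0).
Eigenvalues of H: 5, 11.
Both eigenvalues > 0, so H is positive definite -> x* is a strict local min.

min


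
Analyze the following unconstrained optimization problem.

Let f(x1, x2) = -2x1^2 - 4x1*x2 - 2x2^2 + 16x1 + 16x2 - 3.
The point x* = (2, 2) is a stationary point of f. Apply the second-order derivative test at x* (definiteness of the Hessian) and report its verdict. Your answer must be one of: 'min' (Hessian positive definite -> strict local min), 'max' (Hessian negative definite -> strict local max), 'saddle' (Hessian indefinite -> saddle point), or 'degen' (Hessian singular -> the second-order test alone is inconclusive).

Compute the Hessian H = grad^2 f:
  H = [[-4, -4], [-4, -4]]
Verify stationarity: grad f(x*) = H x* + g = (0, 0).
Eigenvalues of H: -8, 0.
H has a zero eigenvalue (singular; negative semidefinite but not definite), so H is neither positive definite, negative definite, nor indefinite. The second-order test alone is inconclusive -> degen.
(Indeed, f is constant along the null direction of H through x*, so x* is not a strict local extremum.)

degen


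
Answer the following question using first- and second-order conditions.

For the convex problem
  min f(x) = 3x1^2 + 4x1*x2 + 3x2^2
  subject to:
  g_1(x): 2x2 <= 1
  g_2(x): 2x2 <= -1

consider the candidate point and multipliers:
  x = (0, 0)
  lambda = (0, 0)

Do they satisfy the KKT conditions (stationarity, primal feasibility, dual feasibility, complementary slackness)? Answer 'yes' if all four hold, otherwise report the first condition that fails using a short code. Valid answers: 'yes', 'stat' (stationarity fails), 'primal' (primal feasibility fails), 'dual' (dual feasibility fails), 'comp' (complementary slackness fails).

Gradient of f: grad f(x) = Q x + c = (0, 0)
Constraint values g_i(x) = a_i^T x - b_i:
  g_1((0, 0)) = -1
  g_2((0, 0)) = 1
Stationarity residual: grad f(x) + sum_i lambda_i a_i = (0, 0)
  -> stationarity OK
Primal feasibility (all g_i <= 0): FAILS
Dual feasibility (all lambda_i >= 0): OK
Complementary slackness (lambda_i * g_i(x) = 0 for all i): OK

Verdict: the first failing condition is primal_feasibility -> primal.

primal


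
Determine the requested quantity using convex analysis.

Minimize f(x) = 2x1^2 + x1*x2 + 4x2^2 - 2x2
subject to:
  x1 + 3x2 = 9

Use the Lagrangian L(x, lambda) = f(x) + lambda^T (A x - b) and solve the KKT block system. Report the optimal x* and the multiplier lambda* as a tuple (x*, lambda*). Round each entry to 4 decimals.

Form the Lagrangian:
  L(x, lambda) = (1/2) x^T Q x + c^T x + lambda^T (A x - b)
Stationarity (grad_x L = 0): Q x + c + A^T lambda = 0.
Primal feasibility: A x = b.

This gives the KKT block system:
  [ Q   A^T ] [ x     ]   [-c ]
  [ A    0  ] [ lambda ] = [ b ]

Solving the linear system:
  x*      = (1.0263, 2.6579)
  lambda* = (-6.7632)
  f(x*)   = 27.7763

x* = (1.0263, 2.6579), lambda* = (-6.7632)


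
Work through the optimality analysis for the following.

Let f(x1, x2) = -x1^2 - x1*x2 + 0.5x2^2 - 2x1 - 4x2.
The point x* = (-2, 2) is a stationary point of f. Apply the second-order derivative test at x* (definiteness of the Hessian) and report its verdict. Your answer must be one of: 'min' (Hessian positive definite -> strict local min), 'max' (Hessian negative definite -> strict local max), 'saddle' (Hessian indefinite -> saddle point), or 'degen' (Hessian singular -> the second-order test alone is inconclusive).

Compute the Hessian H = grad^2 f:
  H = [[-2, -1], [-1, 1]]
Verify stationarity: grad f(x*) = H x* + g = (0, 0).
Eigenvalues of H: -2.3028, 1.3028.
Eigenvalues have mixed signs, so H is indefinite -> x* is a saddle point.

saddle


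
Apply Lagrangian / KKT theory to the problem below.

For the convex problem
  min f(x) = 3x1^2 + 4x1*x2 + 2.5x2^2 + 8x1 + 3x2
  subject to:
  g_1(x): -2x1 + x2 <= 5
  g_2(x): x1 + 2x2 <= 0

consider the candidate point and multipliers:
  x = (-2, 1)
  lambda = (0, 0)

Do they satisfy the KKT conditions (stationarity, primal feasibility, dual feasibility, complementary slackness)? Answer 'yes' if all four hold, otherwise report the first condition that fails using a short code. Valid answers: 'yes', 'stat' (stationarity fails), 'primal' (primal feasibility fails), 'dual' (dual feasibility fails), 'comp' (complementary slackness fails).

Gradient of f: grad f(x) = Q x + c = (0, 0)
Constraint values g_i(x) = a_i^T x - b_i:
  g_1((-2, 1)) = 0
  g_2((-2, 1)) = 0
Stationarity residual: grad f(x) + sum_i lambda_i a_i = (0, 0)
  -> stationarity OK
Primal feasibility (all g_i <= 0): OK
Dual feasibility (all lambda_i >= 0): OK
Complementary slackness (lambda_i * g_i(x) = 0 for all i): OK

Verdict: yes, KKT holds.

yes


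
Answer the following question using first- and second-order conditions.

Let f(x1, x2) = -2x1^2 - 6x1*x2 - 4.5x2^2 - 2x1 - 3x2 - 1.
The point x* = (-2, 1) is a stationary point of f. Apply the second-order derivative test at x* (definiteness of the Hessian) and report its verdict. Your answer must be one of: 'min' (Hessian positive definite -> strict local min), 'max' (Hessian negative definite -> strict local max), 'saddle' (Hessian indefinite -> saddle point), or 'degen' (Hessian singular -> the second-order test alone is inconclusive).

Compute the Hessian H = grad^2 f:
  H = [[-4, -6], [-6, -9]]
Verify stationarity: grad f(x*) = H x* + g = (0, 0).
Eigenvalues of H: -13, 0.
H has a zero eigenvalue (singular; negative semidefinite but not definite), so H is neither positive definite, negative definite, nor indefinite. The second-order test alone is inconclusive -> degen.
(Indeed, f is constant along the null direction of H through x*, so x* is not a strict local extremum.)

degen


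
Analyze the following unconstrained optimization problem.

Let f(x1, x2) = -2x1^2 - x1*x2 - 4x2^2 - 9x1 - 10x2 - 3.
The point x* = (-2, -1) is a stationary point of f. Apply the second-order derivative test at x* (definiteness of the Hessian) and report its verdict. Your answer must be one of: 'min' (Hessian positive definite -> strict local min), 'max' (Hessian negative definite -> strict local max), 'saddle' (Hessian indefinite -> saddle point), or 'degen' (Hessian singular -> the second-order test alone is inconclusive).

Compute the Hessian H = grad^2 f:
  H = [[-4, -1], [-1, -8]]
Verify stationarity: grad f(x*) = H x* + g = (0, 0).
Eigenvalues of H: -8.2361, -3.7639.
Both eigenvalues < 0, so H is negative definite -> x* is a strict local max.

max
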